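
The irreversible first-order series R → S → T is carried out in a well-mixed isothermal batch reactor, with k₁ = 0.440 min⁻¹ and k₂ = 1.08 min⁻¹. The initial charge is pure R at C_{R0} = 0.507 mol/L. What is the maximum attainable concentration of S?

0.111 mol/L

At the optimum, C_{S,max}/C_{R0} = (k₁/k₂)^[k₂/(k₂−k₁)].
= (0.440/1.08)^(1.08/(1.08−0.440)) = (0.4074)^(1.687) = 0.2197.
C_{S,max} = 0.2197×0.507 = 0.111 mol/L.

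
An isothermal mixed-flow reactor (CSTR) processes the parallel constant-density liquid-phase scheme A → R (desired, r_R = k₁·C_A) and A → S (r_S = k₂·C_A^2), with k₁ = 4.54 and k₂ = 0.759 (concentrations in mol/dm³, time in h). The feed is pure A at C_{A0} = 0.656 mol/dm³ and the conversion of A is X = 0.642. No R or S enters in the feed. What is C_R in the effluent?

0.405 mol/dm³

Exit C_A = C_{A0}(1−X) = 0.656×0.358 = 0.2348 mol/dm³.
In a CSTR the entire volume is at exit conditions, so r_R = 4.54×0.2348 = 1.066 and r_S = 0.759×0.2348^2 = 0.04186.
Fraction of consumed A going to R: r_R/(r_R+r_S) = 0.9622.
C_R = 0.9622·C_{A0}·X = 0.9622×0.656×0.642 = 0.405 mol/dm³.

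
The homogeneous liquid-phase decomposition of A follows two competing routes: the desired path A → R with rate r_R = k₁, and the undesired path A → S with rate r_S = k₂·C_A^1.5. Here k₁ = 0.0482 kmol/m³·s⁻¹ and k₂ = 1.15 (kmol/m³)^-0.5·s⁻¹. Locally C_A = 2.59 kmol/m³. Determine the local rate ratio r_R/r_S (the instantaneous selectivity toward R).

S_{R/S} = r_R/r_S = (k₁)/(k₂·C_A^1.5) = (k₁/k₂)·C_A^-1.5.
= (0.0482) / (1.15×2.590^1.5) = 0.04820/4.793 = 0.0101.
The undesired path is higher order in A, so low C_A (CSTR or dilute feed) favours R.

0.0101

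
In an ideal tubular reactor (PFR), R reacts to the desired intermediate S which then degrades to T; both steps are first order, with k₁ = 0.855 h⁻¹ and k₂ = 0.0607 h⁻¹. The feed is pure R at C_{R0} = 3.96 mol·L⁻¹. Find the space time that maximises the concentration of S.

3.33 h

Setting dC_S/dτ = 0 gives τ_opt = ln(k₂/k₁)/(k₂−k₁).
= ln(0.0607/0.855)/(0.0607−0.855) = ln(0.07099)/-0.7943 = -2.645/-0.7943 = 3.33 h.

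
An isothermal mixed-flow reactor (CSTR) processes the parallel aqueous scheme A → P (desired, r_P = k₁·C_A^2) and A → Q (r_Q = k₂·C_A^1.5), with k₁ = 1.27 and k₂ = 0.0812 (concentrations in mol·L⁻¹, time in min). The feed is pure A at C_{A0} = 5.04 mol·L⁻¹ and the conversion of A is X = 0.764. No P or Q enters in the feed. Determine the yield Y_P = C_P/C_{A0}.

0.722

Exit C_A = C_{A0}(1−X) = 5.04×0.236 = 1.189 mol·L⁻¹.
In a CSTR the entire volume is at exit conditions, so r_P = 1.27×1.189^2 = 1.797 and r_Q = 0.0812×1.189^1.5 = 0.1053.
Fraction of consumed A going to P: r_P/(r_P+r_Q) = 0.9446.
C_P = 0.9446·C_{A0}·X = 0.9446×5.04×0.764 = 3.64 mol·L⁻¹; Y_P = C_P/C_{A0} = 0.722.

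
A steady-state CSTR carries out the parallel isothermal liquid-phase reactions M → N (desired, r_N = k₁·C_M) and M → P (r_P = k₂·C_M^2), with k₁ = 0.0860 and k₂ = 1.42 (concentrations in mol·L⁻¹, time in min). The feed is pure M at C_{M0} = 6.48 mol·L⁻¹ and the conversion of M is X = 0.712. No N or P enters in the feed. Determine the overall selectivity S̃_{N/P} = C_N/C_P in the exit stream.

0.0325

Exit C_M = C_{M0}(1−X) = 6.48×0.288 = 1.866 mol·L⁻¹.
In a CSTR the entire volume is at exit conditions, so r_N = 0.0860×1.866 = 0.1605 and r_P = 1.42×1.866^2 = 4.946.
Overall selectivity = C_N/C_P = r_Nτ/(r_Pτ) = r_N/r_P = 0.0325.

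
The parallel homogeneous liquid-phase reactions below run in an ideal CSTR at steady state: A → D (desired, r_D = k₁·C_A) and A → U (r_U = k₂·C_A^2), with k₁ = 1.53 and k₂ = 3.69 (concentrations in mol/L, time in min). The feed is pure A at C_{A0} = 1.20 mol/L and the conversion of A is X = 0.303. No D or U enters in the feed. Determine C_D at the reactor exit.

Exit C_A = C_{A0}(1−X) = 1.20×0.697 = 0.8364 mol/L.
In a CSTR the entire volume is at exit conditions, so r_D = 1.53×0.8364 = 1.280 and r_U = 3.69×0.8364^2 = 2.581.
Fraction of consumed A going to D: r_D/(r_D+r_U) = 0.3314.
C_D = 0.3314·C_{A0}·X = 0.3314×1.20×0.303 = 0.121 mol/L.

0.121 mol/L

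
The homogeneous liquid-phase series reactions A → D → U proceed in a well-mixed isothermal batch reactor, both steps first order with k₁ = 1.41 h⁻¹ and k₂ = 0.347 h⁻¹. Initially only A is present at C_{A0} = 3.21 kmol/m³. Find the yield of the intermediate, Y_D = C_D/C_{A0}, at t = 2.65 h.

Solving the coupled first-order balances gives C_D(t) = [k₁/(k₂−k₁)]·C_{A0}·(e^(−k₁t) − e^(−k₂t)).
e^(−k₁t) = e^(−1.41×2.65) = e^(−3.736) = 0.02384; e^(−k₂t) = e^(−0.9195) = 0.3987.
C_D = 1.41×3.21/(0.347−1.41) × (0.02384−0.3987) = (-4.258)×(-0.3749) = 1.596 kmol/m³.
Y_D = C_D/C_{A0} = 1.596/3.21 = 0.497.

0.497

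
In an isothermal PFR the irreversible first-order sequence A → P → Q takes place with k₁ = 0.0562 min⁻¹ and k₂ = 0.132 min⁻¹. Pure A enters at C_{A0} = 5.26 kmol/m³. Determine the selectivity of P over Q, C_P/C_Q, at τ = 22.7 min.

Solving the coupled first-order balances gives C_P(τ) = [k₁/(k₂−k₁)]·C_{A0}·(e^(−k₁τ) − e^(−k₂τ)).
e^(−k₁τ) = e^(−0.0562×22.7) = e^(−1.276) = 0.2792; e^(−k₂τ) = e^(−2.996) = 0.04997.
C_P = 0.0562×5.26/(0.132−0.0562) × (0.2792−0.04997) = 3.900×0.2293 = 0.8941 kmol/m³.
C_A = C_{A0}e^(−k₁τ) = 1.469 kmol/m³, so C_Q = C_{A0}−C_A−C_P = 2.897 kmol/m³; C_P/C_Q = 0.309.

0.309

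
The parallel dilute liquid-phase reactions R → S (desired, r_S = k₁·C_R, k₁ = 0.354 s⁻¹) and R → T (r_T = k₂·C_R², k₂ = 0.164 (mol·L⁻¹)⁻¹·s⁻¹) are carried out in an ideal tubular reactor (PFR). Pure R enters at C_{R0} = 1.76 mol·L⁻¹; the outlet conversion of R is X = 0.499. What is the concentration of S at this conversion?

C_R = C_{R0}(1−X) = 0.8818 mol·L⁻¹.
Along a PFR/batch, dC_S/dC_R = −r_S/(r_S+r_T) = −k₁/(k₁+k₂·C_R).
Integrating from C_{R0} to C_R: C_S = (0.354/0.164)·ln[(0.354+0.164·1.76)/(0.354+0.164·0.882)] = 2.159·ln(0.6426/0.4986) = 0.5478 mol·L⁻¹.

0.548 mol·L⁻¹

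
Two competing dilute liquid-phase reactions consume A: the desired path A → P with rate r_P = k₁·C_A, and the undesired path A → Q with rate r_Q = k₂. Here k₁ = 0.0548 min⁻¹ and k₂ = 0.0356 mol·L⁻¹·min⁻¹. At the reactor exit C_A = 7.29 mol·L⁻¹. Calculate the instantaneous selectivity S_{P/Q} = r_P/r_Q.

11.2

S_{P/Q} = r_P/r_Q = (k₁·C_A)/(k₂) = (k₁/k₂)·C_A.
= (0.0548×7.290) / (0.0356) = 0.3995/0.03560 = 11.2.
Since the desired path is higher order in A, keeping C_A high (PFR or concentrated feed) favours P.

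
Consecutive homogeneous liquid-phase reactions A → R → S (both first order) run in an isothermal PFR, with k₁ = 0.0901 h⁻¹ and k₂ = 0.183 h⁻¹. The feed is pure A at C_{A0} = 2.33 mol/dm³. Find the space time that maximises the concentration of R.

7.63 h

For first-order series the maximum of C_R occurs at τ_opt = ln(k₂/k₁)/(k₂−k₁).
= ln(0.183/0.0901)/(0.183−0.0901) = ln(2.031)/0.09290 = 0.7086/0.09290 = 7.63 h.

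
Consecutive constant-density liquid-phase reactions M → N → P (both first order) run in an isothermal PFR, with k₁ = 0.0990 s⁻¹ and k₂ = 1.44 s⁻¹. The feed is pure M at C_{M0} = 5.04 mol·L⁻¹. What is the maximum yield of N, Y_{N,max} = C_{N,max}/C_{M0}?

For a first-order series the maximum intermediate yield is C_{N,max}/C_{M0} = (k₁/k₂)^[k₂/(k₂−k₁)].
= (0.0990/1.44)^(1.44/(1.44−0.0990)) = (0.06875)^(1.074) = 0.05642.

0.0564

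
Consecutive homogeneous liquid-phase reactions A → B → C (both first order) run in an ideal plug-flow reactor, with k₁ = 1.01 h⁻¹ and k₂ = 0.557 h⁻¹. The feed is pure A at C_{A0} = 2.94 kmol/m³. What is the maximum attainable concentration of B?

1.41 kmol/m³

Evaluating C_B at τ_opt = ln(k₂/k₁)/(k₂−k₁) gives C_{B,max}/C_{A0} = (k₁/k₂)^[k₂/(k₂−k₁)].
= (1.01/0.557)^(0.557/(0.557−1.01)) = (1.813)^(-1.230) = 0.4811.
C_{B,max} = 0.4811×2.94 = 1.41 kmol/m³.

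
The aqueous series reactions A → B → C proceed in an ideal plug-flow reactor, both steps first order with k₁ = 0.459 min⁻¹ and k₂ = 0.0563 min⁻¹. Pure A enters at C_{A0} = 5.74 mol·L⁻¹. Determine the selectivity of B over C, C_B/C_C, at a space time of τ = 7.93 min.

For first-order series with pure A initially, C_B(τ) = k₁C_{A0}/(k₂−k₁)·(e^(−k₁τ) − e^(−k₂τ)).
e^(−k₁τ) = e^(−0.459×7.93) = e^(−3.640) = 0.02626; e^(−k₂τ) = e^(−0.4465) = 0.6399.
C_B = 0.459×5.74/(0.0563−0.459) × (0.02626−0.6399) = (-6.542)×(-0.6136) = 4.015 mol·L⁻¹.
C_A = C_{A0}e^(−k₁τ) = 0.1507 mol·L⁻¹, so C_C = C_{A0}−C_A−C_B = 1.575 mol·L⁻¹; C_B/C_C = 2.55.

2.55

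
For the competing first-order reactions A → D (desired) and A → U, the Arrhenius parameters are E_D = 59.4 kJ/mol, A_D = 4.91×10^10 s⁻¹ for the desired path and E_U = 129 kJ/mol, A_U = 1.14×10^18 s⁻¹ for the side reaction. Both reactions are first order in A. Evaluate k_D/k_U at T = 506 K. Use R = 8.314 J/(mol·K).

0.660

k_D/k_U = (A_D/A_U)·exp[−(E_D−E_U)/(RT)] = (A_D/A_U)·exp[(E_U−E_D)/(RT)].
(E_U−E_D)/(RT) = (129−59.4)×10³/(8.314×506) = 69600/4207 = 16.54.
k_D/k_U = (4.91×10^10/1.14×10^18)·exp(16.54) = 4.307×10^-8 × 1.531×10^7 = 0.660.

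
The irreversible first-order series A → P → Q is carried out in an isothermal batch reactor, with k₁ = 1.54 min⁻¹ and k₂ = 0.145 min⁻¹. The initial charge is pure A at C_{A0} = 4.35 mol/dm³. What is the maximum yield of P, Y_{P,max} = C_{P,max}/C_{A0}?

0.782

Evaluating C_P at t_opt = ln(k₂/k₁)/(k₂−k₁) gives C_{P,max}/C_{A0} = (k₁/k₂)^[k₂/(k₂−k₁)].
= (1.54/0.145)^(0.145/(0.145−1.54)) = (10.62)^(-0.1039) = 0.7822.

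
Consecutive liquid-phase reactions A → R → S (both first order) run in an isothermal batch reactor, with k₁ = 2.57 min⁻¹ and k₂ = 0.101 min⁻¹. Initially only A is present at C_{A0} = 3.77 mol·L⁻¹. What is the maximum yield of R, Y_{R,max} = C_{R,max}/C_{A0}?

0.876

For a first-order series the maximum intermediate yield is C_{R,max}/C_{A0} = (k₁/k₂)^[k₂/(k₂−k₁)].
= (2.57/0.101)^(0.101/(0.101−2.57)) = (25.45)^(-0.04091) = 0.8760.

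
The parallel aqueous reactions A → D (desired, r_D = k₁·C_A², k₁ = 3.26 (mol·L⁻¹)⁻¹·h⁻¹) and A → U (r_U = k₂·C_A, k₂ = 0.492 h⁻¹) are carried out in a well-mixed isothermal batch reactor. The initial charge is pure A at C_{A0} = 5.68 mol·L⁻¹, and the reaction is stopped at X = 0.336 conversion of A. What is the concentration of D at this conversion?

C_A = C_{A0}(1−X) = 3.772 mol·L⁻¹.
Along a PFR/batch, dC_U/dC_A = −r_U/(r_D+r_U) = −k₂/(k₂+k₁·C_A).
Integrating from C_{A0} to C_A: C_U = (0.492/3.26)·ln[(0.492+3.26·5.68)/(0.492+3.26·3.77)] = 0.1509·ln(19.01/12.79) = 0.05983 mol·L⁻¹.
Then C_D = (C_{A0}−C_A) − C_U = 1.908 − 0.05983 = 1.849 mol·L⁻¹.

1.85 mol·L⁻¹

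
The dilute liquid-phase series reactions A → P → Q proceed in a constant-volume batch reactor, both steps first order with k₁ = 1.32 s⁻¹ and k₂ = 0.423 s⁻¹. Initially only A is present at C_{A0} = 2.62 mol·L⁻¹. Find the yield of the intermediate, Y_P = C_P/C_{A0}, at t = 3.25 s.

0.352

The intermediate concentration in a first-order A→B→C sequence is C_P = k₁C_{A0}(e^(−k₁t) − e^(−k₂t))/(k₂−k₁).
e^(−k₁t) = e^(−1.32×3.25) = e^(−4.290) = 0.01370; e^(−k₂t) = e^(−1.375) = 0.2529.
C_P = 1.32×2.62/(0.423−1.32) × (0.01370−0.2529) = (-3.856)×(-0.2392) = 0.9222 mol·L⁻¹.
Y_P = C_P/C_{A0} = 0.9222/2.62 = 0.352.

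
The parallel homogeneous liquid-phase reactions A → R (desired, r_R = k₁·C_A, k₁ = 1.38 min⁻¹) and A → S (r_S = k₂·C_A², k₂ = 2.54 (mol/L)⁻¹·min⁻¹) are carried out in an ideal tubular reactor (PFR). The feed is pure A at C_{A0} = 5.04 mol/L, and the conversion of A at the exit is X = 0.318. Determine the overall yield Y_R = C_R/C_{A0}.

0.0365

C_A = C_{A0}(1−X) = 3.437 mol/L.
Along a PFR/batch, dC_R/dC_A = −r_R/(r_R+r_S) = −k₁/(k₁+k₂·C_A).
Integrating from C_{A0} to C_A: C_R = (1.38/2.54)·ln[(1.38+2.54·5.04)/(1.38+2.54·3.44)] = 0.5433·ln(14.18/10.11) = 0.1838 mol/L.
Y_R = C_R/C_{A0} = 0.1838/5.04 = 0.0365.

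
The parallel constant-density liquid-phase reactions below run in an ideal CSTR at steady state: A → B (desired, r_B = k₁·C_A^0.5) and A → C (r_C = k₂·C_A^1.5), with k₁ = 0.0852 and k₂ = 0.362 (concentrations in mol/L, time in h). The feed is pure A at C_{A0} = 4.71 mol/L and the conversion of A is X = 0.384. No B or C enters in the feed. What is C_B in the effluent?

Exit C_A = C_{A0}(1−X) = 4.71×0.616 = 2.901 mol/L.
In a CSTR the entire volume is at exit conditions, so r_B = 0.0852×2.901^0.5 = 0.1451 and r_C = 0.362×2.901^1.5 = 1.789.
Fraction of consumed A going to B: r_B/(r_B+r_C) = 0.07503.
C_B = 0.07503·C_{A0}·X = 0.07503×4.71×0.384 = 0.136 mol/L.

0.136 mol/L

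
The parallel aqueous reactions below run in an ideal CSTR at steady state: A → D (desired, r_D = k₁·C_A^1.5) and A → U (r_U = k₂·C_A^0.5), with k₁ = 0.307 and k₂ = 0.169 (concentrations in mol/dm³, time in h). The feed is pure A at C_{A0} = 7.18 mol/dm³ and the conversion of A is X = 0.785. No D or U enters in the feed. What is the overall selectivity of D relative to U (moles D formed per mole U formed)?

2.80

Exit C_A = C_{A0}(1−X) = 7.18×0.215 = 1.544 mol/dm³.
A CSTR operates uniformly at the exit composition, giving r_D = 0.5888 and r_U = 0.2100 (each k·C_A^n at C_A = 1.544).
Overall selectivity = C_D/C_U = r_Dτ/(r_Uτ) = r_D/r_U = 2.80.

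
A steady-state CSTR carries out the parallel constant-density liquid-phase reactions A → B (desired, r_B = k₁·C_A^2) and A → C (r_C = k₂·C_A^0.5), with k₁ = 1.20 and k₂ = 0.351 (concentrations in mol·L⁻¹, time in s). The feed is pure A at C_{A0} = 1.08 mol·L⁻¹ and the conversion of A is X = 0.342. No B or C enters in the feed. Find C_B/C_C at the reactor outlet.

2.05

Exit C_A = C_{A0}(1−X) = 1.08×0.658 = 0.7106 mol·L⁻¹.
Rates in a CSTR are evaluated at the outlet concentration: r_B = 1.20×0.7106^2 = 0.6060, r_C = 0.351×0.7106^0.5 = 0.2959.
Overall selectivity = C_B/C_C = r_Bτ/(r_Cτ) = r_B/r_C = 2.05.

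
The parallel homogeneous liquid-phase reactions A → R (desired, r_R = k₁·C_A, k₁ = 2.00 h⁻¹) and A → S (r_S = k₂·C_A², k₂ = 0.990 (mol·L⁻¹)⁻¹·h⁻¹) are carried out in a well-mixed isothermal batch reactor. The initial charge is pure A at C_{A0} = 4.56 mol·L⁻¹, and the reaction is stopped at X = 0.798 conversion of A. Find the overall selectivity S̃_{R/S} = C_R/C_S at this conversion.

0.808

C_A = C_{A0}(1−X) = 0.9211 mol·L⁻¹.
Along a PFR/batch, dC_R/dC_A = −r_R/(r_R+r_S) = −k₁/(k₁+k₂·C_A).
Integrating from C_{A0} to C_A: C_R = (2.00/0.990)·ln[(2.00+0.990·4.56)/(2.00+0.990·0.921)] = 2.020·ln(6.514/2.912) = 1.627 mol·L⁻¹.
C_S = (C_{A0}−C_A)−C_R = 2.012 mol·L⁻¹; S̃_{R/S} = 1.627/2.012 = 0.808.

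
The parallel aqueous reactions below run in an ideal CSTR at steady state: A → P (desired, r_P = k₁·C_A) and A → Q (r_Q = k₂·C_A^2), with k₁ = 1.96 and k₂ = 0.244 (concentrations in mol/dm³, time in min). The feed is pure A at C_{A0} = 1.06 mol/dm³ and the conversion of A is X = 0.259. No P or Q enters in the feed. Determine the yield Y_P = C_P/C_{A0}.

0.236

Exit C_A = C_{A0}(1−X) = 1.06×0.741 = 0.7855 mol/dm³.
In a CSTR the entire volume is at exit conditions, so r_P = 1.96×0.7855 = 1.540 and r_Q = 0.244×0.7855^2 = 0.1505.
Fraction of consumed A going to P: r_P/(r_P+r_Q) = 0.9109.
C_P = 0.9109·C_{A0}·X = 0.9109×1.06×0.259 = 0.250 mol/dm³; Y_P = C_P/C_{A0} = 0.236.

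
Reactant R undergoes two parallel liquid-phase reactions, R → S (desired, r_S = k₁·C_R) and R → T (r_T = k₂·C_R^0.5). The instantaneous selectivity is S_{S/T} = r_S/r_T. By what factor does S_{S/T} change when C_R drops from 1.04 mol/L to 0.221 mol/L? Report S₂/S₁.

S_{S/T} = (k₁/k₂)·C_R^0.5, so S₂/S₁ = (C_{R,2}/C_{R,1})^0.5.
= (0.221/1.04)^0.5 = (0.2125)^0.5 = 0.461.
Selectivity toward S falls as C_R falls — high-concentration operation is favoured.

0.461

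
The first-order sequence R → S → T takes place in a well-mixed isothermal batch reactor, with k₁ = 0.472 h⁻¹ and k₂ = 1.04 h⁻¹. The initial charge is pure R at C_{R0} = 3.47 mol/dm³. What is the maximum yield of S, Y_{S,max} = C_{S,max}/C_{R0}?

For a first-order series the maximum intermediate yield is C_{S,max}/C_{R0} = (k₁/k₂)^[k₂/(k₂−k₁)].
= (0.472/1.04)^(1.04/(1.04−0.472)) = (0.4538)^(1.831) = 0.2354.

0.235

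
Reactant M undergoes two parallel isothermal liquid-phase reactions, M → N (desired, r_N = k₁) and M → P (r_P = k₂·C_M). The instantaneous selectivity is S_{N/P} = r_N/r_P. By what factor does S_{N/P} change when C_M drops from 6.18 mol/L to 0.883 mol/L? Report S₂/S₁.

S_{N/P} = (k₁/k₂)·C_M⁻¹, so S₂/S₁ = (C_{M,2}/C_{M,1})⁻¹.
= 6.18/0.883 = 7.00.

7.00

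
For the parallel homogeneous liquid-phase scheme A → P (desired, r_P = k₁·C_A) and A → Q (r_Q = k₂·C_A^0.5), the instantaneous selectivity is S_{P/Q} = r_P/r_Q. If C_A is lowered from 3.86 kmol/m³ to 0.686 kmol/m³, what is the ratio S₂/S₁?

S_{P/Q} = (k₁/k₂)·C_A^0.5, so S₂/S₁ = (C_{A,2}/C_{A,1})^0.5.
= (0.686/3.86)^0.5 = (0.1777)^0.5 = 0.422.
Selectivity toward P falls as C_A falls — high-concentration operation is favoured.

0.422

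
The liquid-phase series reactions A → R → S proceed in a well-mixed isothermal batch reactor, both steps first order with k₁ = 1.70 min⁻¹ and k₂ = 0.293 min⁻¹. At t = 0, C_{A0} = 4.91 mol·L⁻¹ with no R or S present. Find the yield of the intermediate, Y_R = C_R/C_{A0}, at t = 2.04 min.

0.627

Solving the coupled first-order balances gives C_R(t) = [k₁/(k₂−k₁)]·C_{A0}·(e^(−k₁t) − e^(−k₂t)).
e^(−k₁t) = e^(−1.70×2.04) = e^(−3.468) = 0.03118; e^(−k₂t) = e^(−0.5977) = 0.5501.
C_R = 1.70×4.91/(0.293−1.70) × (0.03118−0.5501) = (-5.932)×(-0.5189) = 3.078 mol·L⁻¹.
Y_R = C_R/C_{A0} = 3.078/4.91 = 0.627.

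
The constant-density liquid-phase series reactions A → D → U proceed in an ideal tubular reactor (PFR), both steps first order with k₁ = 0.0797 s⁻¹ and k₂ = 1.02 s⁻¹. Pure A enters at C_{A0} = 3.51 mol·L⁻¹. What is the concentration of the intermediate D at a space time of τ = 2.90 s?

0.221 mol·L⁻¹

Solving the coupled first-order balances gives C_D(τ) = [k₁/(k₂−k₁)]·C_{A0}·(e^(−k₁τ) − e^(−k₂τ)).
e^(−k₁τ) = e^(−0.0797×2.90) = e^(−0.2311) = 0.7936; e^(−k₂τ) = e^(−2.958) = 0.05192.
C_D = 0.0797×3.51/(1.02−0.0797) × (0.7936−0.05192) = 0.2975×0.7417 = 0.2207 mol·L⁻¹.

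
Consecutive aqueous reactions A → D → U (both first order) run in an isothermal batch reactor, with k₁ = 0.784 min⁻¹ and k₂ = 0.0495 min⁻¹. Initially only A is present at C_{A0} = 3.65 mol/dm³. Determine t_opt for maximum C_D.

3.76 min

For first-order series the maximum of C_D occurs at t_opt = ln(k₂/k₁)/(k₂−k₁).
= ln(0.0495/0.784)/(0.0495−0.784) = ln(0.06314)/-0.7345 = -2.762/-0.7345 = 3.76 min.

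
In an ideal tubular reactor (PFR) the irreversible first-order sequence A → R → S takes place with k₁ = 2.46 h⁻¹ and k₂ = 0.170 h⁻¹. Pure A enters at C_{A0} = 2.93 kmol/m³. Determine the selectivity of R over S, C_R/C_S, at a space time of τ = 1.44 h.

Solving the coupled first-order balances gives C_R(τ) = [k₁/(k₂−k₁)]·C_{A0}·(e^(−k₁τ) − e^(−k₂τ)).
e^(−k₁τ) = e^(−2.46×1.44) = e^(−3.542) = 0.02894; e^(−k₂τ) = e^(−0.2448) = 0.7829.
C_R = 2.46×2.93/(0.170−2.46) × (0.02894−0.7829) = (-3.148)×(-0.7539) = 2.373 kmol/m³.
C_A = C_{A0}e^(−k₁τ) = 0.08481 kmol/m³, so C_S = C_{A0}−C_A−C_R = 0.4722 kmol/m³; C_R/C_S = 5.02.

5.02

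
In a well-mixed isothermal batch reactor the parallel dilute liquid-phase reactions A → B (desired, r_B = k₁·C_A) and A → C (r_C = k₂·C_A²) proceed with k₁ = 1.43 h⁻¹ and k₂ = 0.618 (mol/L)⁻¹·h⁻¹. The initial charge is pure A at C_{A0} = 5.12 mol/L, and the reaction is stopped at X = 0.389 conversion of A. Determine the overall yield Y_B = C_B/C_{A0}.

C_A = C_{A0}(1−X) = 3.128 mol/L.
Along a PFR/batch, dC_B/dC_A = −r_B/(r_B+r_C) = −k₁/(k₁+k₂·C_A).
Integrating from C_{A0} to C_A: C_B = (1.43/0.618)·ln[(1.43+0.618·5.12)/(1.43+0.618·3.13)] = 2.314·ln(4.594/3.363) = 0.7216 mol/L.
Y_B = C_B/C_{A0} = 0.7216/5.12 = 0.141.

0.141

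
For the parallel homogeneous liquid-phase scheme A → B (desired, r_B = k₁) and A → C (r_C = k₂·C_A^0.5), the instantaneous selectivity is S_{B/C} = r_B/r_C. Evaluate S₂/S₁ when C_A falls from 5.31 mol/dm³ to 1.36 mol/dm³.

1.98

S_{B/C} = (k₁/k₂)·C_A^-0.5, so S₂/S₁ = (C_{A,2}/C_{A,1})^-0.5.
= (1.36/5.31)^(-0.5) = (0.2561)^(-0.5) = 1.98.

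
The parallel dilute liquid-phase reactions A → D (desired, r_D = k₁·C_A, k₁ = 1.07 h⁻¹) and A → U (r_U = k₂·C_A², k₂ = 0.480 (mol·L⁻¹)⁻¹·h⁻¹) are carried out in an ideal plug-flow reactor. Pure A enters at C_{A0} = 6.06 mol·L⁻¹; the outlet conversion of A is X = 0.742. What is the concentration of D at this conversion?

1.74 mol·L⁻¹

C_A = C_{A0}(1−X) = 1.563 mol·L⁻¹.
Along a PFR/batch, dC_D/dC_A = −r_D/(r_D+r_U) = −k₁/(k₁+k₂·C_A).
Integrating from C_{A0} to C_A: C_D = (1.07/0.480)·ln[(1.07+0.480·6.06)/(1.07+0.480·1.56)] = 2.229·ln(3.979/1.820) = 1.743 mol·L⁻¹.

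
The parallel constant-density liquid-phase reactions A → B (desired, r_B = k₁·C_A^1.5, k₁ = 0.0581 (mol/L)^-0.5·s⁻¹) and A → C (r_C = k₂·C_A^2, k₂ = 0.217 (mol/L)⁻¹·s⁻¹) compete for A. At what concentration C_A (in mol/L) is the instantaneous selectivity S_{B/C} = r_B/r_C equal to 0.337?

S_{B/C} = (k₁/k₂)·C_A^-0.5 ⇒ C_A = (S·k₂/k₁)^(-2).
= (0.337×0.217/0.0581)^(-2) = (1.259)^(-2) = 0.631 mol/L.

0.631 mol/L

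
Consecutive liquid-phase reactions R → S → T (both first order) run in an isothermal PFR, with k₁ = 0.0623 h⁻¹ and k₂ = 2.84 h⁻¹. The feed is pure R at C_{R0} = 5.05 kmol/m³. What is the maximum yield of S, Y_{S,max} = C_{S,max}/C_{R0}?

0.0201

For a first-order series the maximum intermediate yield is C_{S,max}/C_{R0} = (k₁/k₂)^[k₂/(k₂−k₁)].
= (0.0623/2.84)^(2.84/(2.84−0.0623)) = (0.02194)^(1.022) = 0.02014.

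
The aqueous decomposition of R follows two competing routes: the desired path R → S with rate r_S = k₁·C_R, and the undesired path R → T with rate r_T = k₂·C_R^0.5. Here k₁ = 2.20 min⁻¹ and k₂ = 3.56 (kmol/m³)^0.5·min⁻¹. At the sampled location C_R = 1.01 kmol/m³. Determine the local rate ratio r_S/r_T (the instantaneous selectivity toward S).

S_{S/T} = r_S/r_T = (k₁·C_R)/(k₂·C_R^0.5) = (k₁/k₂)·C_R^0.5.
= (2.20×1.010) / (3.56×1.010^0.5) = 2.222/3.578 = 0.621.
Since the desired path is higher order in R, keeping C_R high (PFR or concentrated feed) favours S.

0.621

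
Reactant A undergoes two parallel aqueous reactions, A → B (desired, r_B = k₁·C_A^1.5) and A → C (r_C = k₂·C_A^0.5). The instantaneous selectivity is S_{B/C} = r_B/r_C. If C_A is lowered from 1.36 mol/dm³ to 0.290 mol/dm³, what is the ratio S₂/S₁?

0.213

S_{B/C} = (k₁/k₂)·C_A, so S₂/S₁ = (C_{A,2}/C_{A,1}).
= 0.290/1.36 = 0.213.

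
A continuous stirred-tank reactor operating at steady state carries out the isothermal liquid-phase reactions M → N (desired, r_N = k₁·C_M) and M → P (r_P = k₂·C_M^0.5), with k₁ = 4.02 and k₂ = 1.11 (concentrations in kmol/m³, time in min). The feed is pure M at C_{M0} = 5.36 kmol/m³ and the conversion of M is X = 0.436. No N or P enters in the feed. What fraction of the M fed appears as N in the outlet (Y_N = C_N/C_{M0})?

0.376

Exit C_M = C_{M0}(1−X) = 5.36×0.564 = 3.023 kmol/m³.
In a CSTR the entire volume is at exit conditions, so r_N = 4.02×3.023 = 12.15 and r_P = 1.11×3.023^0.5 = 1.930.
Fraction of consumed M going to N: r_N/(r_N+r_P) = 0.8630.
C_N = 0.8630·C_{M0}·X = 0.8630×5.36×0.436 = 2.02 kmol/m³; Y_N = C_N/C_{M0} = 0.376.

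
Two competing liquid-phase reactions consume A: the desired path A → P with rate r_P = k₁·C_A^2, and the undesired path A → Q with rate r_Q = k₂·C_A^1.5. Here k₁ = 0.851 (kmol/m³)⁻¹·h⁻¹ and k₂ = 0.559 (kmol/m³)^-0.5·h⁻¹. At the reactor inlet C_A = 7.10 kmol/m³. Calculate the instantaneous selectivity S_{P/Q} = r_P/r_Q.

4.06

S_{P/Q} = r_P/r_Q = (k₁·C_A^2)/(k₂·C_A^1.5) = (k₁/k₂)·C_A^0.5.
= (0.851×7.100^2) / (0.559×7.100^1.5) = 42.90/10.58 = 4.06.
Since the desired path is higher order in A, keeping C_A high (PFR or concentrated feed) favours P.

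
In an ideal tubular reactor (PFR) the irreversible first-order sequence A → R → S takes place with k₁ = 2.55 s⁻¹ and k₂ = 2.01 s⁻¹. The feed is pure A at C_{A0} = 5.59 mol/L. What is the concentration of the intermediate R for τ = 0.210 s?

1.86 mol/L

For first-order series with pure A initially, C_R(τ) = k₁C_{A0}/(k₂−k₁)·(e^(−k₁τ) − e^(−k₂τ)).
e^(−k₁τ) = e^(−2.55×0.210) = e^(−0.5355) = 0.5854; e^(−k₂τ) = e^(−0.4221) = 0.6557.
C_R = 2.55×5.59/(2.01−2.55) × (0.5854−0.6557) = (-26.40)×(-0.07029) = 1.856 mol/L.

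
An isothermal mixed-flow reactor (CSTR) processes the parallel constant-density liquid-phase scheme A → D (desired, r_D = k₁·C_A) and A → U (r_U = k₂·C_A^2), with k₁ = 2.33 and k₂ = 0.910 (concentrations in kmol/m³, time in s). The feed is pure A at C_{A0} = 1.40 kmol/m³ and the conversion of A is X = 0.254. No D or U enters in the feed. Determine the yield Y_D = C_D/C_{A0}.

0.180

Exit C_A = C_{A0}(1−X) = 1.40×0.746 = 1.044 kmol/m³.
Rates in a CSTR are evaluated at the outlet concentration: r_D = 2.33×1.044 = 2.433, r_U = 0.910×1.044^2 = 0.9926.
Fraction of consumed A going to D: r_D/(r_D+r_U) = 0.7103.
C_D = 0.7103·C_{A0}·X = 0.7103×1.40×0.254 = 0.253 kmol/m³; Y_D = C_D/C_{A0} = 0.180.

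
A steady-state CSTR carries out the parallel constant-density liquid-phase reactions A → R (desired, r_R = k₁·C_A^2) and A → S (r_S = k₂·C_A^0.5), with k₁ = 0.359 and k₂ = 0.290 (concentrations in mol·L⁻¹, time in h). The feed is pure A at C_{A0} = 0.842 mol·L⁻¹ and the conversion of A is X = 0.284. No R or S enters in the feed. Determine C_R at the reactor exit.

0.0877 mol·L⁻¹

Exit C_A = C_{A0}(1−X) = 0.842×0.716 = 0.6029 mol·L⁻¹.
In a CSTR the entire volume is at exit conditions, so r_R = 0.359×0.6029^2 = 0.1305 and r_S = 0.290×0.6029^0.5 = 0.2252.
Fraction of consumed A going to R: r_R/(r_R+r_S) = 0.3669.
C_R = 0.3669·C_{A0}·X = 0.3669×0.842×0.284 = 0.0877 mol·L⁻¹.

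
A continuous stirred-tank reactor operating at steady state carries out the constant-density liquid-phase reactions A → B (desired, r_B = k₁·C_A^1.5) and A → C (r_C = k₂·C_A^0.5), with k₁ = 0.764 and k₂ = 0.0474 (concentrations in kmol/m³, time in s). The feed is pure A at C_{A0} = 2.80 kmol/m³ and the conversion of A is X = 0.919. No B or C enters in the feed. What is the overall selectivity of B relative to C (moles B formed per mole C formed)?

3.66

Exit C_A = C_{A0}(1−X) = 2.80×0.0810 = 0.2268 kmol/m³.
In a CSTR the entire volume is at exit conditions, so r_B = 0.764×0.2268^1.5 = 0.08252 and r_C = 0.0474×0.2268^0.5 = 0.02257.
Overall selectivity = C_B/C_C = r_Bτ/(r_Cτ) = r_B/r_C = 3.66.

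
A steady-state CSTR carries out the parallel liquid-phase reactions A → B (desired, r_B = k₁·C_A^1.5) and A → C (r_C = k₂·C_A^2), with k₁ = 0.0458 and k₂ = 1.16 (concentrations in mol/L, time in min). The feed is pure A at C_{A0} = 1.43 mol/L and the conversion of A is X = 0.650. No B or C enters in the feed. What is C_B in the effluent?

0.0491 mol/L

Exit C_A = C_{A0}(1−X) = 1.43×0.350 = 0.5005 mol/L.
In a CSTR the entire volume is at exit conditions, so r_B = 0.0458×0.5005^1.5 = 0.01622 and r_C = 1.16×0.5005^2 = 0.2906.
Fraction of consumed A going to B: r_B/(r_B+r_C) = 0.05286.
C_B = 0.05286·C_{A0}·X = 0.05286×1.43×0.650 = 0.0491 mol/L.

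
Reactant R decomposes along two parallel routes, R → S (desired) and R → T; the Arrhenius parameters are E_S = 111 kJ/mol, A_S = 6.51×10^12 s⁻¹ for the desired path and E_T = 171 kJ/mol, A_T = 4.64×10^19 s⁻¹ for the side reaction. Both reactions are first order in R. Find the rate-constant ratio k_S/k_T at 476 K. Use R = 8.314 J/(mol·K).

With equal orders, S_{S/T} = k_S/k_T = (A_S/A_T)·exp[(E_T−E_S)/(RT)].
(E_T−E_S)/(RT) = (171−111)×10³/(8.314×476) = 60000/3957 = 15.16.
k_S/k_T = (6.51×10^12/4.64×10^19)·exp(15.16) = 1.403×10^-7 × 3.841×10^6 = 0.539.

0.539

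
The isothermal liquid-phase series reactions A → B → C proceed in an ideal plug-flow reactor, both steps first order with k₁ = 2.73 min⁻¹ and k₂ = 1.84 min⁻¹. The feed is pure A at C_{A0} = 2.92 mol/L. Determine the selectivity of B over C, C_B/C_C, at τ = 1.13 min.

0.342

For first-order series with pure A initially, C_B(τ) = k₁C_{A0}/(k₂−k₁)·(e^(−k₁τ) − e^(−k₂τ)).
e^(−k₁τ) = e^(−2.73×1.13) = e^(−3.085) = 0.04573; e^(−k₂τ) = e^(−2.079) = 0.1250.
C_B = 2.73×2.92/(1.84−2.73) × (0.04573−0.1250) = (-8.957)×(-0.07930) = 0.7102 mol/L.
C_A = C_{A0}e^(−k₁τ) = 0.1335 mol/L, so C_C = C_{A0}−C_A−C_B = 2.076 mol/L; C_B/C_C = 0.342.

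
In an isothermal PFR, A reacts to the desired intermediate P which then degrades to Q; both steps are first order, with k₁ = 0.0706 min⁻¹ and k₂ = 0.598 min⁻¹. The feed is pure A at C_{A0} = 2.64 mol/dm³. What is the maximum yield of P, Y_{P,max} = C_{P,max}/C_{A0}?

0.0887

For a first-order series the maximum intermediate yield is C_{P,max}/C_{A0} = (k₁/k₂)^[k₂/(k₂−k₁)].
= (0.0706/0.598)^(0.598/(0.598−0.0706)) = (0.1181)^(1.134) = 0.08869.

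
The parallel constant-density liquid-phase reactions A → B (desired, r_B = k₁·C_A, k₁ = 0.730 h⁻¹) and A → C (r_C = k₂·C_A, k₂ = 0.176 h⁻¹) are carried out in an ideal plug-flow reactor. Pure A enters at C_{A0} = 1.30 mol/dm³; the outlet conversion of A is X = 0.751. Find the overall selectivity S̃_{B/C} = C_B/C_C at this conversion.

C_A = C_{A0}(1−X) = 0.3237 mol/dm³.
Both paths are first order in A, so the instantaneous fraction to B is constant: dC_B/d(−C_A) = k₁/(k₁+k₂) = 0.8057.
C_B = 0.8057·(C_{A0}−C_A) = 0.8057×0.9763 = 0.787 mol/dm³.
C_C = (C_{A0}−C_A)−C_B = 0.1897 mol/dm³; S̃_{B/C} = 0.7866/0.1897 = 4.15.

4.15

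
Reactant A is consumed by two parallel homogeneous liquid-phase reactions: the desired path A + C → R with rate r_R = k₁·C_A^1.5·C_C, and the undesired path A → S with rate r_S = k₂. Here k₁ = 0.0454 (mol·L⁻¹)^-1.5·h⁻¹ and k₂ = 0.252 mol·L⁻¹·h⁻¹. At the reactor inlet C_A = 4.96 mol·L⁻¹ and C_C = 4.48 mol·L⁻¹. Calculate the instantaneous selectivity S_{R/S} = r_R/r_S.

S_{R/S} = r_R/r_S = (k₁·C_A^1.5·C_C)/(k₂) = (k₁/k₂)·C_A^1.5·C_C.
= (0.0454×4.960^1.5×4.480) / (0.252) = 2.247/0.2520 = 8.92.

8.92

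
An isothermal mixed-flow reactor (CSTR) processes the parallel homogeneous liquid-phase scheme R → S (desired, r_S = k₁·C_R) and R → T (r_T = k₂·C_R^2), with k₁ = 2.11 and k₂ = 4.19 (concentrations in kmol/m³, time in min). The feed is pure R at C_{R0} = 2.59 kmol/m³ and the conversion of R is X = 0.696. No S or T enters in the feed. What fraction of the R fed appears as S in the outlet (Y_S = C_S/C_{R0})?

Exit C_R = C_{R0}(1−X) = 2.59×0.304 = 0.7874 kmol/m³.
A CSTR operates uniformly at the exit composition, giving r_S = 1.661 and r_T = 2.598 (each k·C_R^n at C_R = 0.7874).
Fraction of consumed R going to S: r_S/(r_S+r_T) = 0.3901.
C_S = 0.3901·C_{R0}·X = 0.3901×2.59×0.696 = 0.703 kmol/m³; Y_S = C_S/C_{R0} = 0.272.

0.272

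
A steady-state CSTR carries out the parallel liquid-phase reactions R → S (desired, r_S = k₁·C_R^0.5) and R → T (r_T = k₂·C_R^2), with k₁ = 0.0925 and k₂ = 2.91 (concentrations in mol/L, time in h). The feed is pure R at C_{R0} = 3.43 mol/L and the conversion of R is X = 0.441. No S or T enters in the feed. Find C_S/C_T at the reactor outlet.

0.0120

Exit C_R = C_{R0}(1−X) = 3.43×0.559 = 1.917 mol/L.
In a CSTR the entire volume is at exit conditions, so r_S = 0.0925×1.917^0.5 = 0.1281 and r_T = 2.91×1.917^2 = 10.70.
Overall selectivity = C_S/C_T = r_Sτ/(r_Tτ) = r_S/r_T = 0.0120.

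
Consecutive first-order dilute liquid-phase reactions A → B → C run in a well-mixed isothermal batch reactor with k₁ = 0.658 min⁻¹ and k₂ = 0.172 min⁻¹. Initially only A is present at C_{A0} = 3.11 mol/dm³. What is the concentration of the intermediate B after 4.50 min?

1.72 mol/dm³

The intermediate concentration in a first-order A→B→C sequence is C_B = k₁C_{A0}(e^(−k₁t) − e^(−k₂t))/(k₂−k₁).
e^(−k₁t) = e^(−0.658×4.50) = e^(−2.961) = 0.05177; e^(−k₂t) = e^(−0.7740) = 0.4612.
C_B = 0.658×3.11/(0.172−0.658) × (0.05177−0.4612) = (-4.211)×(-0.4094) = 1.724 mol/dm³.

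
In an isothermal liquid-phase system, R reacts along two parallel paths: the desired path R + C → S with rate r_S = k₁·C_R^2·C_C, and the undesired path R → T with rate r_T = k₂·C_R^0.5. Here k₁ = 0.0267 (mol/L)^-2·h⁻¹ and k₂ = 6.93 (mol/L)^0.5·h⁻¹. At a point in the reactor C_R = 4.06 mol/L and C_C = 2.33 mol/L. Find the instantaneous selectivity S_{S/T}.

0.0734

S_{S/T} = r_S/r_T = (k₁·C_R^2·C_C)/(k₂·C_R^0.5) = (k₁/k₂)·C_R^1.5·C_C.
= (0.0267×4.060^2×2.330) / (6.93×4.060^0.5) = 1.025/13.96 = 0.0734.
Since the desired path is higher order in R, keeping C_R high (PFR or concentrated feed) favours S.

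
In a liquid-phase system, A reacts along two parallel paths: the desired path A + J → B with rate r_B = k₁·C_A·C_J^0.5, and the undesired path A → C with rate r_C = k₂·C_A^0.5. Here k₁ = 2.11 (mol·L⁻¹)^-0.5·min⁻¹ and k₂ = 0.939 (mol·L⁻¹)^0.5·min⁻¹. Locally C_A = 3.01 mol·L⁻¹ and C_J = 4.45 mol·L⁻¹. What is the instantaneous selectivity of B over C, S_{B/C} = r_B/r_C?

S_{B/C} = r_B/r_C = (k₁·C_A·C_J^0.5)/(k₂·C_A^0.5) = (k₁/k₂)·C_A^0.5·C_J^0.5.
= (2.11×3.010×4.450^0.5) / (0.939×3.010^0.5) = 13.40/1.629 = 8.22.

8.22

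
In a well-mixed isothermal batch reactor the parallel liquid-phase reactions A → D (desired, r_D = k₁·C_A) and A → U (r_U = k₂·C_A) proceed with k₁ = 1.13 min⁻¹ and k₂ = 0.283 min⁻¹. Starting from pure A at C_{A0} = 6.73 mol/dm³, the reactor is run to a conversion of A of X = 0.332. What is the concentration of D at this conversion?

1.79 mol/dm³

C_A = C_{A0}(1−X) = 4.496 mol/dm³.
Both paths are first order in A, so the instantaneous fraction to D is constant: dC_D/d(−C_A) = k₁/(k₁+k₂) = 0.7997.
C_D = 0.7997·(C_{A0}−C_A) = 0.7997×2.234 = 1.79 mol/dm³.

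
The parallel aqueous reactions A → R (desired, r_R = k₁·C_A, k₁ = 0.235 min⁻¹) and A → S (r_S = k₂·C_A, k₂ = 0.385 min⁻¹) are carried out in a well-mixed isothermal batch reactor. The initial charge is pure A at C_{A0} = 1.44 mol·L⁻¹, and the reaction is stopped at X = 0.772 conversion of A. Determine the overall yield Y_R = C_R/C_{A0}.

0.293

C_A = C_{A0}(1−X) = 0.3283 mol·L⁻¹.
Both paths are first order in A, so the instantaneous fraction to R is constant: dC_R/d(−C_A) = k₁/(k₁+k₂) = 0.3790.
C_R = 0.3790·(C_{A0}−C_A) = 0.3790×1.112 = 0.421 mol·L⁻¹.
Y_R = C_R/C_{A0} = 0.4214/1.44 = 0.293.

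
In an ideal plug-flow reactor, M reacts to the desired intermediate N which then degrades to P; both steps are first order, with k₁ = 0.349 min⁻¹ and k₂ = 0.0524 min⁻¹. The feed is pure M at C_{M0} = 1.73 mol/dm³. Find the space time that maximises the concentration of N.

The intermediate peaks when r₁ = r₂, i.e. k₁e^(−k₁τ) = k₂e^(−k₂τ), giving τ_opt = ln(k₂/k₁)/(k₂−k₁).
= ln(0.0524/0.349)/(0.0524−0.349) = ln(0.1501)/-0.2966 = -1.896/-0.2966 = 6.39 min.

6.39 min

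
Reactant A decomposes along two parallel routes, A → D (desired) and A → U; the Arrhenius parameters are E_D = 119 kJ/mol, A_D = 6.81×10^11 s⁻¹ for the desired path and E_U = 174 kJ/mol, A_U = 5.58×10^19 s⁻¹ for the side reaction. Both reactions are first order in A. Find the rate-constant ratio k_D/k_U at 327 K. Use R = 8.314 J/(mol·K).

k_D/k_U = (A_D/A_U)·exp[−(E_D−E_U)/(RT)] = (A_D/A_U)·exp[(E_U−E_D)/(RT)].
(E_U−E_D)/(RT) = (174−119)×10³/(8.314×327) = 55000/2719 = 20.23.
k_D/k_U = (6.81×10^11/5.58×10^19)·exp(20.23) = 1.220×10^-8 × 6.109×10^8 = 7.46.

7.46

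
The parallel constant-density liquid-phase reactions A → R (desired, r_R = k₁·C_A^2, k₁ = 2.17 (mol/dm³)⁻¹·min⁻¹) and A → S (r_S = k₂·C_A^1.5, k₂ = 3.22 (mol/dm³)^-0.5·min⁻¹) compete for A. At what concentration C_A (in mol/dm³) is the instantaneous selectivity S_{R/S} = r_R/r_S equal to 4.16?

38.1 mol/dm³

S_{R/S} = (k₁/k₂)·C_A^0.5 ⇒ C_A = (S·k₂/k₁)^(2).
= (4.16×3.22/2.17)^(2) = (6.173)^(2) = 38.1 mol/dm³.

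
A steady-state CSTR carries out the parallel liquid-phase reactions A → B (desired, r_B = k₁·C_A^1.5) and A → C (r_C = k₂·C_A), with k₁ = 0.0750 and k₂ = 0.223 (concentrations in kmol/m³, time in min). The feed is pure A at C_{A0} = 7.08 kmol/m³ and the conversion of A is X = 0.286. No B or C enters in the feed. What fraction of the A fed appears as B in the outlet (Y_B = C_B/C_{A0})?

0.123

Exit C_A = C_{A0}(1−X) = 7.08×0.714 = 5.055 kmol/m³.
Rates in a CSTR are evaluated at the outlet concentration: r_B = 0.0750×5.055^1.5 = 0.8524, r_C = 0.223×5.055 = 1.127.
Fraction of consumed A going to B: r_B/(r_B+r_C) = 0.4306.
C_B = 0.4306·C_{A0}·X = 0.4306×7.08×0.286 = 0.872 kmol/m³; Y_B = C_B/C_{A0} = 0.123.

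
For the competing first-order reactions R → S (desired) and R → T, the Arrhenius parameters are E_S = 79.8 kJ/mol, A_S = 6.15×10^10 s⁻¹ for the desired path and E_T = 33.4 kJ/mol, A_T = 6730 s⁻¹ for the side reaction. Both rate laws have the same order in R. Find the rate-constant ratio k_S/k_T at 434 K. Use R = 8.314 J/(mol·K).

With equal orders, S_{S/T} = k_S/k_T = (A_S/A_T)·exp[(E_T−E_S)/(RT)].
(E_T−E_S)/(RT) = (33.4−79.8)×10³/(8.314×434) = -46400/3608 = -12.86.
k_S/k_T = (6.15×10^10/6730)·exp(-12.86) = 9.138×10^6 × 2.602×10^-6 = 23.8.
Since E_S > E_T, raising the temperature improves selectivity toward S.

23.8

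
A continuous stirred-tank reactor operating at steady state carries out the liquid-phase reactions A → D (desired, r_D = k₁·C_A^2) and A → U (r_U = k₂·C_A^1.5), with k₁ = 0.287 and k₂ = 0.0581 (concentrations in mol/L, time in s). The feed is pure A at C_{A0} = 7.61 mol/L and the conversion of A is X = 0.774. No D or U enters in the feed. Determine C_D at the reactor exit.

5.10 mol/L

Exit C_A = C_{A0}(1−X) = 7.61×0.226 = 1.720 mol/L.
A CSTR operates uniformly at the exit composition, giving r_D = 0.8489 and r_U = 0.1310 (each k·C_A^n at C_A = 1.720).
Fraction of consumed A going to D: r_D/(r_D+r_U) = 0.8663.
C_D = 0.8663·C_{A0}·X = 0.8663×7.61×0.774 = 5.10 mol/L.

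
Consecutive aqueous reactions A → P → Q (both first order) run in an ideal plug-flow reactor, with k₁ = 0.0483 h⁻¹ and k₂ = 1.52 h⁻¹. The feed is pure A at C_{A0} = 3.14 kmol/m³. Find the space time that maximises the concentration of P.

2.34 h

Setting dC_P/dτ = 0 gives τ_opt = ln(k₂/k₁)/(k₂−k₁).
= ln(1.52/0.0483)/(1.52−0.0483) = ln(31.47)/1.472 = 3.449/1.472 = 2.34 h.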